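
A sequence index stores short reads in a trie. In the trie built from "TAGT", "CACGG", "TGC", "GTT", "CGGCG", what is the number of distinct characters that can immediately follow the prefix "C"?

Follow the path "C" to its node, then look at its outgoing edges.
Characters that immediately follow "C" among the stored strings: {A, G}.
That node has 2 child edges.

2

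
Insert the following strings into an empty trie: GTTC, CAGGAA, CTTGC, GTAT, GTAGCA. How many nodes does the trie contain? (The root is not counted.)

Insert word by word; a character creates a node only if that edge doesn't already exist:
  "GTTC" → 4 new (G, T, T, C)
  "CAGGAA" → 6 new (C, A, G, G, A, A)
  "CTTGC" → prefix "C" already present; 4 new (T, T, G, C)
  "GTAT" → prefix "GT" already present; 2 new (A, T)
  "GTAGCA" → prefix "GTA" already present; 3 new (G, C, A)
Total nodes = 4 + 6 + 4 + 2 + 3 = 19

19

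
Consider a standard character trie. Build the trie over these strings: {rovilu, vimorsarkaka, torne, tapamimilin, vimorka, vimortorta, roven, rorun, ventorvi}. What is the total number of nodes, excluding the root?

52

Count nodes per top-level branch (shared prefixes stored once):
  'r'-branch (rorun, roven, rovilu): 11 nodes
  't'-branch (tapamimilin, torne): 15 nodes
  'v'-branch (ventorvi, vimorka, vimorsarkaka, vimortorta): 26 nodes
Sum: 52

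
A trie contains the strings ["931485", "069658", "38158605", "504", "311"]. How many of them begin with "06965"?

Filter for entries beginning with "06965":
Words under "06965": 069658
Count: 1

1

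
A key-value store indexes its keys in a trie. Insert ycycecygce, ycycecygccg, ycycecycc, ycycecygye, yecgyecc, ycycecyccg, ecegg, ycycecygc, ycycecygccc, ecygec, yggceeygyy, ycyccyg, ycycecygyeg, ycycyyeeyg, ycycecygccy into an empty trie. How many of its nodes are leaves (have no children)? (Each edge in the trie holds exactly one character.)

12

A leaf is a node with no children — equivalently, the end of a word that is not a proper prefix of any other stored word.
Those words: "ecegg", "ecygec", "ycyccyg", "ycycecyccg", "ycycecygccc", "ycycecygccg", "ycycecygccy", "ycycecygce", "ycycecygyeg", "ycycyyeeyg", "yecgyecc", "yggceeygyy"
Leaf count: 12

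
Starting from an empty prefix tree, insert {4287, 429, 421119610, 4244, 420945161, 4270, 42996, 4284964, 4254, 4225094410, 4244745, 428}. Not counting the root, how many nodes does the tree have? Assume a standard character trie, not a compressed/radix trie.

42

For each word, the new-node count is its length minus the longest prefix already in the trie:
  "4287" → 4 new (4, 2, 8, 7)
  "429" → prefix "42" already present; 1 new (9)
  "421119610" → prefix "42" already present; 7 new (1, 1, 1, 9, 6, 1, 0)
  "4244" → prefix "42" already present; 2 new (4, 4)
  "420945161" → prefix "42" already present; 7 new (0, 9, 4, 5, 1, 6, 1)
  "4270" → prefix "42" already present; 2 new (7, 0)
  "42996" → prefix "429" already present; 2 new (9, 6)
  "4284964" → prefix "428" already present; 4 new (4, 9, 6, 4)
  "4254" → prefix "42" already present; 2 new (5, 4)
  "4225094410" → prefix "42" already present; 8 new (2, 5, 0, 9, 4, 4, 1, 0)
  "4244745" → prefix "4244" already present; 3 new (7, 4, 5)
  "428" → prefix "428" already present; 0 new (none)
Total nodes = 4 + 1 + 7 + 2 + 7 + 2 + 2 + 4 + 2 + 8 + 3 + 0 = 42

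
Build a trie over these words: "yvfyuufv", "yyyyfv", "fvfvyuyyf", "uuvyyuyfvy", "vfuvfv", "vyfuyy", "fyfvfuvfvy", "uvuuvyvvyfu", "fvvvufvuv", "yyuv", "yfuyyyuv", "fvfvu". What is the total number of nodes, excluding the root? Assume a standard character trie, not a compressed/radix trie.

For each word, the new-node count is its length minus the longest prefix already in the trie:
  "yvfyuufv" → 8 new (y, v, f, y, u, u, f, v)
  "yyyyfv" → prefix "y" already present; 5 new (y, y, y, f, v)
  "fvfvyuyyf" → 9 new (f, v, f, v, y, u, y, y, f)
  "uuvyyuyfvy" → 10 new (u, u, v, y, y, u, y, f, v, y)
  "vfuvfv" → 6 new (v, f, u, v, f, v)
  "vyfuyy" → prefix "v" already present; 5 new (y, f, u, y, y)
  "fyfvfuvfvy" → prefix "f" already present; 9 new (y, f, v, f, u, v, f, v, y)
  "uvuuvyvvyfu" → prefix "u" already present; 10 new (v, u, u, v, y, v, v, y, f, u)
  "fvvvufvuv" → prefix "fv" already present; 7 new (v, v, u, f, v, u, v)
  "yyuv" → prefix "yy" already present; 2 new (u, v)
  "yfuyyyuv" → prefix "y" already present; 7 new (f, u, y, y, y, u, v)
  "fvfvu" → prefix "fvfv" already present; 1 new (u)
Total nodes = 8 + 5 + 9 + 10 + 6 + 5 + 9 + 10 + 7 + 2 + 7 + 1 = 79

79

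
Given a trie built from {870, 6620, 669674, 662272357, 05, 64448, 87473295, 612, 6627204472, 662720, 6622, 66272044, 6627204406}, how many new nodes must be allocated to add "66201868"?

4

Walking "66201868" from the root, the first 4 characters ("6620") follow existing edges; "1" is the first miss.
New nodes needed: |"66201868"| − 4 = 8 − 4 = 4.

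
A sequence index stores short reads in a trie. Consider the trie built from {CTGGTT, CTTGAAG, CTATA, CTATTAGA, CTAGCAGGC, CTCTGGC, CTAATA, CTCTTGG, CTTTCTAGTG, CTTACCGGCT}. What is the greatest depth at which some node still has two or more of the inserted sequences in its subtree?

Equivalently: take the maximum, over all pairs, of their longest common prefix length.
"CTATA" and "CTATTAGA" agree on "CTAT" (4 characters) before diverging; nothing deeper is shared.
Longest shared-prefix length: 4

4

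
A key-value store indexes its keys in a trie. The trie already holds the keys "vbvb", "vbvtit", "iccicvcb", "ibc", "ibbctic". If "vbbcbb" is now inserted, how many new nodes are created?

4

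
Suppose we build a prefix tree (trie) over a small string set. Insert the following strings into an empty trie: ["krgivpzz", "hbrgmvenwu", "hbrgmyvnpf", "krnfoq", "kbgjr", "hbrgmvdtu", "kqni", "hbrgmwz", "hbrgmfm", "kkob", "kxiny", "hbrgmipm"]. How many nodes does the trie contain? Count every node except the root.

Count nodes per top-level branch (shared prefixes stored once):
  'h'-branch (hbrgmfm, hbrgmipm, hbrgmvdtu, hbrgmvenwu, hbrgmwz, hbrgmyvnpf): 25 nodes
  'k'-branch (kbgjr, kkob, kqni, krgivpzz, krnfoq, kxiny): 26 nodes
Sum: 51

51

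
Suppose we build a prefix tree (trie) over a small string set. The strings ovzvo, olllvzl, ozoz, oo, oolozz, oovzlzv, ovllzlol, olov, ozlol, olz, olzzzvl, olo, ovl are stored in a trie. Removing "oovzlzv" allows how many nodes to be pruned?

5

After clearing the end-marker at "oovzlzv", prune upward until reaching a node still needed by another word.
The suffix "vzlzv" (5 nodes) is used only by "oovzlzv"; the node for "oo" still has the child "l", so pruning stops there.
Nodes removed: 5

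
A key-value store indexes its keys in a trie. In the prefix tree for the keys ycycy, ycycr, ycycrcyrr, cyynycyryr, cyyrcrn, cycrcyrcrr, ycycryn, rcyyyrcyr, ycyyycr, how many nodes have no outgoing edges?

8

Leaves are exactly the stored words that no other stored word extends.
Those words: "cycrcyrcrr", "cyynycyryr", "cyyrcrn", "rcyyyrcyr", "ycycrcyrr", "ycycryn", "ycycy", "ycyyycr"
Leaf count: 8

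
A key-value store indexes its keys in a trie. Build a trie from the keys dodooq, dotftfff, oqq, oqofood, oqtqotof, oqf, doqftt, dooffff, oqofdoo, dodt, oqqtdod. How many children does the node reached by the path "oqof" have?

2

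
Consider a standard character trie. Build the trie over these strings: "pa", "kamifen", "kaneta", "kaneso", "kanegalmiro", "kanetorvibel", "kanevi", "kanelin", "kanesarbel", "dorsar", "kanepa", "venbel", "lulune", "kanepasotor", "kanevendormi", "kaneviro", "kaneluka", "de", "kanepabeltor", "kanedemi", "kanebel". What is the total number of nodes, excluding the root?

90

Trace insertions, counting only characters that open a new branch:
  "pa" → 2 new (p, a)
  "kamifen" → 7 new (k, a, m, i, f, e, n)
  "kaneta" → prefix "ka" already present; 4 new (n, e, t, a)
  "kaneso" → prefix "kane" already present; 2 new (s, o)
  "kanegalmiro" → prefix "kane" already present; 7 new (g, a, l, m, i, r, o)
  "kanetorvibel" → prefix "kanet" already present; 7 new (o, r, v, i, b, e, l)
  "kanevi" → prefix "kane" already present; 2 new (v, i)
  "kanelin" → prefix "kane" already present; 3 new (l, i, n)
  "kanesarbel" → prefix "kanes" already present; 5 new (a, r, b, e, l)
  "dorsar" → 6 new (d, o, r, s, a, r)
  "kanepa" → prefix "kane" already present; 2 new (p, a)
  "venbel" → 6 new (v, e, n, b, e, l)
  "lulune" → 6 new (l, u, l, u, n, e)
  "kanepasotor" → prefix "kanepa" already present; 5 new (s, o, t, o, r)
  "kanevendormi" → prefix "kanev" already present; 7 new (e, n, d, o, r, m, i)
  "kaneviro" → prefix "kanevi" already present; 2 new (r, o)
  "kaneluka" → prefix "kanel" already present; 3 new (u, k, a)
  "de" → prefix "d" already present; 1 new (e)
  "kanepabeltor" → prefix "kanepa" already present; 6 new (b, e, l, t, o, r)
  "kanedemi" → prefix "kane" already present; 4 new (d, e, m, i)
  "kanebel" → prefix "kane" already present; 3 new (b, e, l)
Total nodes = 2 + 7 + 4 + 2 + 7 + 7 + 2 + 3 + 5 + 6 + 2 + 6 + 6 + 5 + 7 + 2 + 3 + 1 + 6 + 4 + 3 = 90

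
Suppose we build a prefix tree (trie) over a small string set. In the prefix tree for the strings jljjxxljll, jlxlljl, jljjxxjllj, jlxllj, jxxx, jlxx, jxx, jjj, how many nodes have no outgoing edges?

6

Leaves are exactly the stored words that no other stored word extends.
Those words: "jjj", "jljjxxjllj", "jljjxxljll", "jlxlljl", "jlxx", "jxxx"
Leaf count: 6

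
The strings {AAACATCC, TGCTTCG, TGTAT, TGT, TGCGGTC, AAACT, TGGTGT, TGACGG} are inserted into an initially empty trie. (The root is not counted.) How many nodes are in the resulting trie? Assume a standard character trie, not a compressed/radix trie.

31

Count nodes per top-level branch (shared prefixes stored once):
  'A'-branch (AAACATCC, AAACT): 9 nodes
  'T'-branch (TGACGG, TGCGGTC, TGCTTCG, TGGTGT, TGT, TGTAT): 22 nodes
Sum: 31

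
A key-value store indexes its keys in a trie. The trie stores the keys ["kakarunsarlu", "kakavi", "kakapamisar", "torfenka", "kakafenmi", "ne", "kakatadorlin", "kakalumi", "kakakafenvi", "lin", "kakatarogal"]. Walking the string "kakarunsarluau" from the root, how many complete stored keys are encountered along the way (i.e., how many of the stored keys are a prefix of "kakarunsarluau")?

Walk "kakarunsarluau" from the root; an end-of-word marker is hit whenever a stored word is a prefix of "kakarunsarluau".
Prefixes of the query that are stored words: "kakarunsarlu"
Count: 1

1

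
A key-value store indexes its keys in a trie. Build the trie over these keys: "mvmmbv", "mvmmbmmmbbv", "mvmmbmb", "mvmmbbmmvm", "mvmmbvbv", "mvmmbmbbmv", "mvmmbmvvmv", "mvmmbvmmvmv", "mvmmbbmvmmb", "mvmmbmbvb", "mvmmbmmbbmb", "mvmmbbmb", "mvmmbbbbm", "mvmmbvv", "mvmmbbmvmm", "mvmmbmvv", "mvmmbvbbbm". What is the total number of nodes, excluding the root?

50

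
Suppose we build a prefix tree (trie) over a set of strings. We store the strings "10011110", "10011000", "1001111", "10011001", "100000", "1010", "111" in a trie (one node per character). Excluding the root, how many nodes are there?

Trie structure (* marks end of a word):
(root)
└─ 1
   ├─ 0
   │  ├─ 0
   │  │  ├─ 0
   │  │  │  └─ 0
   │  │  │     └─ 0 *
   │  │  └─ 1
   │  │     └─ 1
   │  │        ├─ 0
   │  │        │  └─ 0
   │  │        │     ├─ 0 *
   │  │        │     └─ 1 *
   │  │        └─ 1
   │  │           └─ 1 *
   │  │              └─ 0 *
   │  └─ 1
   │     └─ 0 *
   └─ 1
      └─ 1 *
Counting every labelled node above: 19.

19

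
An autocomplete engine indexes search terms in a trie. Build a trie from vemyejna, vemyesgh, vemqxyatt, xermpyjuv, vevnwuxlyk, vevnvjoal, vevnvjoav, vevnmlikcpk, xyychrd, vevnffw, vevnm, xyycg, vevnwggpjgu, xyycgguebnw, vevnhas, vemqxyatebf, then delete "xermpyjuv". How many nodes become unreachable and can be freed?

8

Walk "xermpyjuv" from the leaf back toward the root, removing each node that no remaining word uses.
The suffix "ermpyjuv" (8 nodes) is used only by "xermpyjuv"; the node for "x" still has the child "y", so pruning stops there.
Nodes removed: 8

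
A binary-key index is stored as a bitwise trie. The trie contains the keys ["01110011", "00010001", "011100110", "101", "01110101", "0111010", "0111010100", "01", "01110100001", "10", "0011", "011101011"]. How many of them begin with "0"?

Filter for entries beginning with "0":
Words under "0": 00010001, 0011, 01, 01110011, 011100110, 0111010, 01110100001, 01110101, 0111010100, 011101011
Count: 10

10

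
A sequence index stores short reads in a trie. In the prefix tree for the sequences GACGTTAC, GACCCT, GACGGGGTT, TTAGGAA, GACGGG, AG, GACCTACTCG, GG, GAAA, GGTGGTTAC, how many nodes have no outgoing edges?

Leaves are exactly the stored words that no other stored word extends.
Those words: "AG", "GAAA", "GACCCT", "GACCTACTCG", "GACGGGGTT", "GACGTTAC", "GGTGGTTAC", "TTAGGAA"
Leaf count: 8

8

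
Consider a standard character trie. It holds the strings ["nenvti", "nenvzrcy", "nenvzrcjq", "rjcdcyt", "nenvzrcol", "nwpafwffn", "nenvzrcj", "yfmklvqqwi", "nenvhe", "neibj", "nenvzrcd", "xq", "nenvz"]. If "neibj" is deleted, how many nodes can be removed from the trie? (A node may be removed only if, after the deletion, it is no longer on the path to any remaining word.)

A node on "neibj"'s path can go only if nothing else ends at it or branches off below it.
The suffix "ibj" (3 nodes) is used only by "neibj"; the node for "ne" still has the child "n", so pruning stops there.
Nodes removed: 3

3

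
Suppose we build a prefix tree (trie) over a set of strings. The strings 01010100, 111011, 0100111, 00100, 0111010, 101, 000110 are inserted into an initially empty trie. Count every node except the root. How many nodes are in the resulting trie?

33

Count nodes per top-level branch (shared prefixes stored once):
  '0'-branch (000110, 00100, 0100111, 01010100, 0111010): 25 nodes
  '1'-branch (101, 111011): 8 nodes
Sum: 33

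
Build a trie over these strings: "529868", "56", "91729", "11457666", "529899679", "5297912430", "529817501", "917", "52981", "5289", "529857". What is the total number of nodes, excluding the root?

41

Insert word by word; a character creates a node only if that edge doesn't already exist:
  "529868" → 6 new (5, 2, 9, 8, 6, 8)
  "56" → prefix "5" already present; 1 new (6)
  "91729" → 5 new (9, 1, 7, 2, 9)
  "11457666" → 8 new (1, 1, 4, 5, 7, 6, 6, 6)
  "529899679" → prefix "5298" already present; 5 new (9, 9, 6, 7, 9)
  "5297912430" → prefix "529" already present; 7 new (7, 9, 1, 2, 4, 3, 0)
  "529817501" → prefix "5298" already present; 5 new (1, 7, 5, 0, 1)
  "917" → prefix "917" already present; 0 new (none)
  "52981" → prefix "52981" already present; 0 new (none)
  "5289" → prefix "52" already present; 2 new (8, 9)
  "529857" → prefix "5298" already present; 2 new (5, 7)
Total nodes = 6 + 1 + 5 + 8 + 5 + 7 + 5 + 0 + 0 + 2 + 2 = 41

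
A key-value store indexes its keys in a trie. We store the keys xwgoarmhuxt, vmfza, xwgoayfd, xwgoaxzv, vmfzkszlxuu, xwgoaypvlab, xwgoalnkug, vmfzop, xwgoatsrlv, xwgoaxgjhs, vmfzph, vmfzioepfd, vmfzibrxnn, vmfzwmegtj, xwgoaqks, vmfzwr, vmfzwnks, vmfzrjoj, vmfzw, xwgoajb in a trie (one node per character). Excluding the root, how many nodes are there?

Insert word by word; a character creates a node only if that edge doesn't already exist:
  "xwgoarmhuxt" → 11 new (x, w, g, o, a, r, m, h, u, x, t)
  "vmfza" → 5 new (v, m, f, z, a)
  "xwgoayfd" → prefix "xwgoa" already present; 3 new (y, f, d)
  "xwgoaxzv" → prefix "xwgoa" already present; 3 new (x, z, v)
  "vmfzkszlxuu" → prefix "vmfz" already present; 7 new (k, s, z, l, x, u, u)
  "xwgoaypvlab" → prefix "xwgoay" already present; 5 new (p, v, l, a, b)
  "xwgoalnkug" → prefix "xwgoa" already present; 5 new (l, n, k, u, g)
  "vmfzop" → prefix "vmfz" already present; 2 new (o, p)
  "xwgoatsrlv" → prefix "xwgoa" already present; 5 new (t, s, r, l, v)
  "xwgoaxgjhs" → prefix "xwgoax" already present; 4 new (g, j, h, s)
  "vmfzph" → prefix "vmfz" already present; 2 new (p, h)
  "vmfzioepfd" → prefix "vmfz" already present; 6 new (i, o, e, p, f, d)
  "vmfzibrxnn" → prefix "vmfzi" already present; 5 new (b, r, x, n, n)
  "vmfzwmegtj" → prefix "vmfz" already present; 6 new (w, m, e, g, t, j)
  "xwgoaqks" → prefix "xwgoa" already present; 3 new (q, k, s)
  "vmfzwr" → prefix "vmfzw" already present; 1 new (r)
  "vmfzwnks" → prefix "vmfzw" already present; 3 new (n, k, s)
  "vmfzrjoj" → prefix "vmfz" already present; 4 new (r, j, o, j)
  "vmfzw" → prefix "vmfzw" already present; 0 new (none)
  "xwgoajb" → prefix "xwgoa" already present; 2 new (j, b)
Total nodes = 11 + 5 + 3 + 3 + 7 + 5 + 5 + 2 + 5 + 4 + 2 + 6 + 5 + 6 + 3 + 1 + 3 + 4 + 0 + 2 = 82

82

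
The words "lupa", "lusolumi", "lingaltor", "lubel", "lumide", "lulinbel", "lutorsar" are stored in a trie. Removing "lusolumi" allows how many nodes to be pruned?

A node on "lusolumi"'s path can go only if nothing else ends at it or branches off below it.
The suffix "solumi" (6 nodes) is used only by "lusolumi"; the node for "lu" still has the child "p", so pruning stops there.
Nodes removed: 6

6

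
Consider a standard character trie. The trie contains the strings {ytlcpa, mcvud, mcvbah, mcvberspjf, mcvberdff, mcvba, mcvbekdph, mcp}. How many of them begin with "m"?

7

Walk to "m"; the words in its subtree are exactly those with that prefix.
Words under "m": mcp, mcvba, mcvbah, mcvbekdph, mcvberdff, mcvberspjf, mcvud
Count: 7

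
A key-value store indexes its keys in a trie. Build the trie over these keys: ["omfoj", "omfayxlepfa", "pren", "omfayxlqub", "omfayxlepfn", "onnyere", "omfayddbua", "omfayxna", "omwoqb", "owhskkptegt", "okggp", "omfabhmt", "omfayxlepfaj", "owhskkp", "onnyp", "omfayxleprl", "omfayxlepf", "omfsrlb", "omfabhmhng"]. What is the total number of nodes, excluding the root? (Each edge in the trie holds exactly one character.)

Count nodes per top-level branch (shared prefixes stored once):
  'o'-branch (okggp, omfabhmhng, omfabhmt, omfayddbua, omfayxlepf, omfayxlepfa, omfayxlepfaj, omfayxlepfn, omfayxleprl, omfayxlqub, omfayxna, omfoj, omfsrlb, omwoqb, onnyere, onnyp, owhskkp, owhskkptegt): 63 nodes
  'p'-branch (pren): 4 nodes
Sum: 67

67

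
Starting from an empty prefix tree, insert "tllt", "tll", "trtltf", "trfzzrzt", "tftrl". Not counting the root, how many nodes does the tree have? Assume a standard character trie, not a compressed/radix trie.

Count nodes per top-level branch (shared prefixes stored once):
  't'-branch (tftrl, tll, tllt, trfzzrzt, trtltf): 19 nodes
Sum: 19

19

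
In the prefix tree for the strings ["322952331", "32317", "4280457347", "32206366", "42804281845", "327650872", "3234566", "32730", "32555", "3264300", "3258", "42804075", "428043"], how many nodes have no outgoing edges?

13

A leaf is a node with no children — equivalently, the end of a word that is not a proper prefix of any other stored word.
Those words: "32206366", "322952331", "32317", "3234566", "32555", "3258", "3264300", "32730", "327650872", "42804075", "42804281845", "428043", "4280457347"
Leaf count: 13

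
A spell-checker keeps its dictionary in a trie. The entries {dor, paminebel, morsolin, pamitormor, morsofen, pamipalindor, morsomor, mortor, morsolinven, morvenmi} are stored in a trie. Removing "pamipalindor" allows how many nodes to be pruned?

8

Walk "pamipalindor" from the leaf back toward the root, removing each node that no remaining word uses.
The suffix "palindor" (8 nodes) is used only by "pamipalindor"; the node for "pami" still has the child "n", so pruning stops there.
Nodes removed: 8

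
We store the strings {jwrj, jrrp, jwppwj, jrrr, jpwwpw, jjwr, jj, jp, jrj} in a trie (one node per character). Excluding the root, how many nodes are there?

Trace insertions, counting only characters that open a new branch:
  "jwrj" → 4 new (j, w, r, j)
  "jrrp" → prefix "j" already present; 3 new (r, r, p)
  "jwppwj" → prefix "jw" already present; 4 new (p, p, w, j)
  "jrrr" → prefix "jrr" already present; 1 new (r)
  "jpwwpw" → prefix "j" already present; 5 new (p, w, w, p, w)
  "jjwr" → prefix "j" already present; 3 new (j, w, r)
  "jj" → prefix "jj" already present; 0 new (none)
  "jp" → prefix "jp" already present; 0 new (none)
  "jrj" → prefix "jr" already present; 1 new (j)
Total nodes = 4 + 3 + 4 + 1 + 5 + 3 + 0 + 0 + 1 = 21

21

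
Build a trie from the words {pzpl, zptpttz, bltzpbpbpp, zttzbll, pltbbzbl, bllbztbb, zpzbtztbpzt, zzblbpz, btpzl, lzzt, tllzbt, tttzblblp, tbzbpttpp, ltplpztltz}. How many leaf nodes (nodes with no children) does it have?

14

Leaves are exactly the stored words that no other stored word extends.
Those words: "bllbztbb", "bltzpbpbpp", "btpzl", "ltplpztltz", "lzzt", "pltbbzbl", "pzpl", "tbzbpttpp", "tllzbt", "tttzblblp", "zptpttz", "zpzbtztbpzt", "zttzbll", "zzblbpz"
Leaf count: 14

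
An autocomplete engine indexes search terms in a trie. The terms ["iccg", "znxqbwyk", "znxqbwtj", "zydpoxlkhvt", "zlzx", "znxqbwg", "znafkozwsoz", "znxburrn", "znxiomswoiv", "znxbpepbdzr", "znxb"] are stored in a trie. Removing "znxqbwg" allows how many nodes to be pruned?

1

After clearing the end-marker at "znxqbwg", prune upward until reaching a node still needed by another word.
The suffix "g" (1 node) is used only by "znxqbwg"; the node for "znxqbw" still has the child "y", so pruning stops there.
Nodes removed: 1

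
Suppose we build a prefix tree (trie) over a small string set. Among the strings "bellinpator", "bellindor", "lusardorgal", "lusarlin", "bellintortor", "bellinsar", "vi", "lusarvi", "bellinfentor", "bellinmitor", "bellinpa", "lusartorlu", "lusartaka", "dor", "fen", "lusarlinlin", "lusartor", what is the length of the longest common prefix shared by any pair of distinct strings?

The deepest shared node is where two words last agree before diverging.
e.g. "bellinpa" and "bellinpator" share the prefix "bellinpa" of length 8; no pair shares a longer one.
Longest shared-prefix length: 8

8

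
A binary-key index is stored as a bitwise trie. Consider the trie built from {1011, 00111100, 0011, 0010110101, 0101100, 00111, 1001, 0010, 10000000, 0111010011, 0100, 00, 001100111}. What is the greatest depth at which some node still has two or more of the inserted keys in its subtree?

5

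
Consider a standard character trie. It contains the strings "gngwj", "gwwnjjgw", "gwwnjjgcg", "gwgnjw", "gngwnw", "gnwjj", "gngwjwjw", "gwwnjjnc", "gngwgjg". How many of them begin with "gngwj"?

Traverse to the node for "gngwj", then collect every word in that subtree.
Matches: "gngwj", "gngwjwjw"
Count: 2

2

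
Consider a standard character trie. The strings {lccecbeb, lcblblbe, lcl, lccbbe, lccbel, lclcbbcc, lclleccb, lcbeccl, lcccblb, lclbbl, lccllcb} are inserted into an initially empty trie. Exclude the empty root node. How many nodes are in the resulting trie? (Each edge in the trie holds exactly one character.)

Insert word by word; a character creates a node only if that edge doesn't already exist:
  "lccecbeb" → 8 new (l, c, c, e, c, b, e, b)
  "lcblblbe" → prefix "lc" already present; 6 new (b, l, b, l, b, e)
  "lcl" → prefix "lc" already present; 1 new (l)
  "lccbbe" → prefix "lcc" already present; 3 new (b, b, e)
  "lccbel" → prefix "lccb" already present; 2 new (e, l)
  "lclcbbcc" → prefix "lcl" already present; 5 new (c, b, b, c, c)
  "lclleccb" → prefix "lcl" already present; 5 new (l, e, c, c, b)
  "lcbeccl" → prefix "lcb" already present; 4 new (e, c, c, l)
  "lcccblb" → prefix "lcc" already present; 4 new (c, b, l, b)
  "lclbbl" → prefix "lcl" already present; 3 new (b, b, l)
  "lccllcb" → prefix "lcc" already present; 4 new (l, l, c, b)
Total nodes = 8 + 6 + 1 + 3 + 2 + 5 + 5 + 4 + 4 + 3 + 4 = 45

45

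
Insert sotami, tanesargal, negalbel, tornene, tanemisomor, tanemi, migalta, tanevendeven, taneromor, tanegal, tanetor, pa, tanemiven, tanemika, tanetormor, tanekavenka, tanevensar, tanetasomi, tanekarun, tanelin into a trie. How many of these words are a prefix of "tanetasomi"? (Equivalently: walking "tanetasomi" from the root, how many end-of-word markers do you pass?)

Traverse "tanetasomi" character by character; count nodes along the way that are marked as word ends.
Prefixes of the query that are stored words: "tanetasomi"
Count: 1

1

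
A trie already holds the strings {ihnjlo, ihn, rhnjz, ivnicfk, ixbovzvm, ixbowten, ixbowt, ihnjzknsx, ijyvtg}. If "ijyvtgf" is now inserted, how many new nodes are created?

1

The longest prefix of "ijyvtgf" already in the trie is "ijyvtg" (length 6).
Each of the 1 remaining characters creates one node.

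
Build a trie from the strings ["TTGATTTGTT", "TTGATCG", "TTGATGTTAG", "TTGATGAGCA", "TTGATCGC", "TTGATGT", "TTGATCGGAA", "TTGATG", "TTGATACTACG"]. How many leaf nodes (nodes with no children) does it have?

Leaves are exactly the stored words that no other stored word extends.
Those words: "TTGATACTACG", "TTGATCGC", "TTGATCGGAA", "TTGATGAGCA", "TTGATGTTAG", "TTGATTTGTT"
Leaf count: 6

6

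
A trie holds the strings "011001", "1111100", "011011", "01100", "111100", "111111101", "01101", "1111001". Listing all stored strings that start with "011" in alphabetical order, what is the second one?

011001

Words with prefix "011", in lexicographic order: "01100", "011001", "01101", "011011"
The 2nd is 011001.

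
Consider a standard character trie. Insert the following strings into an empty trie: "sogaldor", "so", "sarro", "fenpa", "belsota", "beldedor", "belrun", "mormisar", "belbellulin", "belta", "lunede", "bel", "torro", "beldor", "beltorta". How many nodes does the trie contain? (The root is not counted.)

67

Count nodes per top-level branch (shared prefixes stored once):
  'b'-branch (bel, belbellulin, beldedor, beldor, belrun, belsota, belta, beltorta): 31 nodes
  'f'-branch (fenpa): 5 nodes
  'l'-branch (lunede): 6 nodes
  'm'-branch (mormisar): 8 nodes
  's'-branch (sarro, so, sogaldor): 12 nodes
  't'-branch (torro): 5 nodes
Sum: 67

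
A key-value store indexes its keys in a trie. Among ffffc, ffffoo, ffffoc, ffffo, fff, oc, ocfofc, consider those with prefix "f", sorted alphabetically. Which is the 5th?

Words with prefix "f", in lexicographic order: "fff", "ffffc", "ffffo", "ffffoc", "ffffoo"
The 5th is ffffoo.

ffffoo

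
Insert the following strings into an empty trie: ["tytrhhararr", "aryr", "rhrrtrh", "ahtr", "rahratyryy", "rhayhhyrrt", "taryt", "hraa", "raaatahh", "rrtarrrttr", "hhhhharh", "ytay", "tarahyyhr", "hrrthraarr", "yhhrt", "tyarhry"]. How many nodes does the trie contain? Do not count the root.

99

Trace insertions, counting only characters that open a new branch:
  "tytrhhararr" → 11 new (t, y, t, r, h, h, a, r, a, r, r)
  "aryr" → 4 new (a, r, y, r)
  "rhrrtrh" → 7 new (r, h, r, r, t, r, h)
  "ahtr" → prefix "a" already present; 3 new (h, t, r)
  "rahratyryy" → prefix "r" already present; 9 new (a, h, r, a, t, y, r, y, y)
  "rhayhhyrrt" → prefix "rh" already present; 8 new (a, y, h, h, y, r, r, t)
  "taryt" → prefix "t" already present; 4 new (a, r, y, t)
  "hraa" → 4 new (h, r, a, a)
  "raaatahh" → prefix "ra" already present; 6 new (a, a, t, a, h, h)
  "rrtarrrttr" → prefix "r" already present; 9 new (r, t, a, r, r, r, t, t, r)
  "hhhhharh" → prefix "h" already present; 7 new (h, h, h, h, a, r, h)
  "ytay" → 4 new (y, t, a, y)
  "tarahyyhr" → prefix "tar" already present; 6 new (a, h, y, y, h, r)
  "hrrthraarr" → prefix "hr" already present; 8 new (r, t, h, r, a, a, r, r)
  "yhhrt" → prefix "y" already present; 4 new (h, h, r, t)
  "tyarhry" → prefix "ty" already present; 5 new (a, r, h, r, y)
Total nodes = 11 + 4 + 7 + 3 + 9 + 8 + 4 + 4 + 6 + 9 + 7 + 4 + 6 + 8 + 4 + 5 = 99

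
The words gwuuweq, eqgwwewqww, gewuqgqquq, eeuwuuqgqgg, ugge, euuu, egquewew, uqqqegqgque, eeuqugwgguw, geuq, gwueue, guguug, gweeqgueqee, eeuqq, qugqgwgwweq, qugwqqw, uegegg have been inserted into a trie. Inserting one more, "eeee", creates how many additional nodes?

2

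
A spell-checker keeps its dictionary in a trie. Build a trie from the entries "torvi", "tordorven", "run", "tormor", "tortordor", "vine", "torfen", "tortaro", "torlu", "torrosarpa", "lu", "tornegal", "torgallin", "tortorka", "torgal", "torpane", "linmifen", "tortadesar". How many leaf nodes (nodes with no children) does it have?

17

Leaves are exactly the stored words that no other stored word extends.
Those words: "linmifen", "lu", "run", "tordorven", "torfen", "torgallin", "torlu", "tormor", "tornegal", "torpane", "torrosarpa", "tortadesar", "tortaro", "tortordor", "tortorka", "torvi", "vine"
Leaf count: 17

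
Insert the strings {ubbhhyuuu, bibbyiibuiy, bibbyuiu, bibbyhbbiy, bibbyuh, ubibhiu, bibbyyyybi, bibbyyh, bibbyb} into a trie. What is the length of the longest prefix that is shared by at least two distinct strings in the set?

Look for the deepest trie node that still has at least two words in its subtree.
e.g. "bibbyuh" and "bibbyuiu" share the prefix "bibbyu" of length 6; no pair shares a longer one.
Longest shared-prefix length: 6

6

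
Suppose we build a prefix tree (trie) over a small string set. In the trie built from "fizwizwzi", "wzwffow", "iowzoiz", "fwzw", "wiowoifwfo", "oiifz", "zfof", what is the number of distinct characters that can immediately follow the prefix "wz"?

1

Follow the path "wz" to its node, then look at its outgoing edges.
Characters that immediately follow "wz" among the stored strings: {w}.
That node has 1 child edge.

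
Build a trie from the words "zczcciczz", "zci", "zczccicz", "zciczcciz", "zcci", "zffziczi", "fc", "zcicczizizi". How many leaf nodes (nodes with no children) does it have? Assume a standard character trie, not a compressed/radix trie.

6

A leaf is a node with no children — equivalently, the end of a word that is not a proper prefix of any other stored word.
Those words: "fc", "zcci", "zcicczizizi", "zciczcciz", "zczcciczz", "zffziczi"
Leaf count: 6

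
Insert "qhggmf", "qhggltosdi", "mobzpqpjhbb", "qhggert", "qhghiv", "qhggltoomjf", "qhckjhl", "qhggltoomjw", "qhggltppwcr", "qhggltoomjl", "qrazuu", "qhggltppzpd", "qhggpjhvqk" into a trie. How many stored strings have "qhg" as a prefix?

10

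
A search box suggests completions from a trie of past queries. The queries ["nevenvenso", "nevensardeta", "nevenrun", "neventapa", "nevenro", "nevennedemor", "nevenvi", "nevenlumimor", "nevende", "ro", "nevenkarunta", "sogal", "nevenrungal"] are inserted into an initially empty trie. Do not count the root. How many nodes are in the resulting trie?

Trace insertions, counting only characters that open a new branch:
  "nevenvenso" → 10 new (n, e, v, e, n, v, e, n, s, o)
  "nevensardeta" → prefix "neven" already present; 7 new (s, a, r, d, e, t, a)
  "nevenrun" → prefix "neven" already present; 3 new (r, u, n)
  "neventapa" → prefix "neven" already present; 4 new (t, a, p, a)
  "nevenro" → prefix "nevenr" already present; 1 new (o)
  "nevennedemor" → prefix "neven" already present; 7 new (n, e, d, e, m, o, r)
  "nevenvi" → prefix "nevenv" already present; 1 new (i)
  "nevenlumimor" → prefix "neven" already present; 7 new (l, u, m, i, m, o, r)
  "nevende" → prefix "neven" already present; 2 new (d, e)
  "ro" → 2 new (r, o)
  "nevenkarunta" → prefix "neven" already present; 7 new (k, a, r, u, n, t, a)
  "sogal" → 5 new (s, o, g, a, l)
  "nevenrungal" → prefix "nevenrun" already present; 3 new (g, a, l)
Total nodes = 10 + 7 + 3 + 4 + 1 + 7 + 1 + 7 + 2 + 2 + 7 + 5 + 3 = 59

59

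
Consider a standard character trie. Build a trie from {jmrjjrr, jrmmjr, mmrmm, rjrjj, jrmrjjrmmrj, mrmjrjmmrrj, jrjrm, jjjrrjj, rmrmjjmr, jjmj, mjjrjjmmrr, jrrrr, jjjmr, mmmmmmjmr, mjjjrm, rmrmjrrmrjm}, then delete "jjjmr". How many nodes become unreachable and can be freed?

After clearing the end-marker at "jjjmr", prune upward until reaching a node still needed by another word.
The suffix "mr" (2 nodes) is used only by "jjjmr"; the node for "jjj" still has the child "r", so pruning stops there.
Nodes removed: 2

2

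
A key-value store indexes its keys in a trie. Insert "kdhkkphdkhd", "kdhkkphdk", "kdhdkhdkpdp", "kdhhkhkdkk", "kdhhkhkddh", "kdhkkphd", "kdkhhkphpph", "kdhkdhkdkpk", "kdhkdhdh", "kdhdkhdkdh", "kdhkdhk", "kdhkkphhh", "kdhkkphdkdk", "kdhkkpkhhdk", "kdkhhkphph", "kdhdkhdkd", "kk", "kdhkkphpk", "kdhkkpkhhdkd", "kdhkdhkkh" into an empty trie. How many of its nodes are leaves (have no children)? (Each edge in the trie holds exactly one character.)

15

A leaf is a node with no children — equivalently, the end of a word that is not a proper prefix of any other stored word.
Those words: "kdhdkhdkdh", "kdhdkhdkpdp", "kdhhkhkddh", "kdhhkhkdkk", "kdhkdhdh", "kdhkdhkdkpk", "kdhkdhkkh", "kdhkkphdkdk", "kdhkkphdkhd", "kdhkkphhh", "kdhkkphpk", "kdhkkpkhhdkd", "kdkhhkphph", "kdkhhkphpph", "kk"
Leaf count: 15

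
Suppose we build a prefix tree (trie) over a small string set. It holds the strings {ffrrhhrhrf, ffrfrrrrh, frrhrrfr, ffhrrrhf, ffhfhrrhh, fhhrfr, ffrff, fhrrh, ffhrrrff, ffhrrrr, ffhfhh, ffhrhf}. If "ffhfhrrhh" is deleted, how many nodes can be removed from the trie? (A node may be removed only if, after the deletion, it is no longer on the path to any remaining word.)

4

After clearing the end-marker at "ffhfhrrhh", prune upward until reaching a node still needed by another word.
The suffix "rrhh" (4 nodes) is used only by "ffhfhrrhh"; the node for "ffhfh" still has the child "h", so pruning stops there.
Nodes removed: 4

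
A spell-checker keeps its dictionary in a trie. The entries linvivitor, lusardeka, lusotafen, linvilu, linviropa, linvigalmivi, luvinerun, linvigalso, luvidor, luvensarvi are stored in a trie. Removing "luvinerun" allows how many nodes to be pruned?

5

A node on "luvinerun"'s path can go only if nothing else ends at it or branches off below it.
The suffix "nerun" (5 nodes) is used only by "luvinerun"; the node for "luvi" still has the child "d", so pruning stops there.
Nodes removed: 5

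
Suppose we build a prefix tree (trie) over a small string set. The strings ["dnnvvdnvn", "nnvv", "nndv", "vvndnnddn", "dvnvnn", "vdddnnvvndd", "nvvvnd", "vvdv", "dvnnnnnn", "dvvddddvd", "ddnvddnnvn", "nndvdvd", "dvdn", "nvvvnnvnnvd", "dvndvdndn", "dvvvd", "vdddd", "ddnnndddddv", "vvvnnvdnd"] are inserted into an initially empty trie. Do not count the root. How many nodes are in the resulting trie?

Insert word by word; a character creates a node only if that edge doesn't already exist:
  "dnnvvdnvn" → 9 new (d, n, n, v, v, d, n, v, n)
  "nnvv" → 4 new (n, n, v, v)
  "nndv" → prefix "nn" already present; 2 new (d, v)
  "vvndnnddn" → 9 new (v, v, n, d, n, n, d, d, n)
  "dvnvnn" → prefix "d" already present; 5 new (v, n, v, n, n)
  "vdddnnvvndd" → prefix "v" already present; 10 new (d, d, d, n, n, v, v, n, d, d)
  "nvvvnd" → prefix "n" already present; 5 new (v, v, v, n, d)
  "vvdv" → prefix "vv" already present; 2 new (d, v)
  "dvnnnnnn" → prefix "dvn" already present; 5 new (n, n, n, n, n)
  "dvvddddvd" → prefix "dv" already present; 7 new (v, d, d, d, d, v, d)
  "ddnvddnnvn" → prefix "d" already present; 9 new (d, n, v, d, d, n, n, v, n)
  "nndvdvd" → prefix "nndv" already present; 3 new (d, v, d)
  "dvdn" → prefix "dv" already present; 2 new (d, n)
  "nvvvnnvnnvd" → prefix "nvvvn" already present; 6 new (n, v, n, n, v, d)
  "dvndvdndn" → prefix "dvn" already present; 6 new (d, v, d, n, d, n)
  "dvvvd" → prefix "dvv" already present; 2 new (v, d)
  "vdddd" → prefix "vddd" already present; 1 new (d)
  "ddnnndddddv" → prefix "ddn" already present; 8 new (n, n, d, d, d, d, d, v)
  "vvvnnvdnd" → prefix "vv" already present; 7 new (v, n, n, v, d, n, d)
Total nodes = 9 + 4 + 2 + 9 + 5 + 10 + 5 + 2 + 5 + 7 + 9 + 3 + 2 + 6 + 6 + 2 + 1 + 8 + 7 = 102

102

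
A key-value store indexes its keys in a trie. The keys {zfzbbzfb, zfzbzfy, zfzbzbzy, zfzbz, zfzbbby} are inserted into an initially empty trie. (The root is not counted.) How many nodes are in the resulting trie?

16

Count nodes per top-level branch (shared prefixes stored once):
  'z'-branch (zfzbbby, zfzbbzfb, zfzbz, zfzbzbzy, zfzbzfy): 16 nodes
Sum: 16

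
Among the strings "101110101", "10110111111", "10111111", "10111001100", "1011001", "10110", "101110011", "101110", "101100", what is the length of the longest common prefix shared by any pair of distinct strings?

9

The deepest shared node is where two words last agree before diverging.
"101110011" and "10111001100" agree on "101110011" (9 characters) before diverging; nothing deeper is shared.
Longest shared-prefix length: 9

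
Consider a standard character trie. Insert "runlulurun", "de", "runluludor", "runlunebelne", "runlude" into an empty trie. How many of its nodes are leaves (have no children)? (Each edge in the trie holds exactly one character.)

5

Leaves are exactly the stored words that no other stored word extends.
Those words: "de", "runlude", "runluludor", "runlulurun", "runlunebelne"
Leaf count: 5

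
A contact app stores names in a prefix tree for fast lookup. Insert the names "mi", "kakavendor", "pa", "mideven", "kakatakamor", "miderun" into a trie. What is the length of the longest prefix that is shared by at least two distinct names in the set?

Equivalently: take the maximum, over all pairs, of their longest common prefix length.
"kakatakamor" and "kakavendor" agree on "kaka" (4 characters) before diverging; nothing deeper is shared.
Longest shared-prefix length: 4

4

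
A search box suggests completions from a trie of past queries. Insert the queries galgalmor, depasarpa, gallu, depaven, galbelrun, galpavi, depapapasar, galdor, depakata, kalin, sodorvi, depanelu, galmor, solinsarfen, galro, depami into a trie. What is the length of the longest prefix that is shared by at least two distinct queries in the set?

4

Look for the deepest trie node that still has at least two words in its subtree.
e.g. "depakata" and "depami" share the prefix "depa" of length 4; no pair shares a longer one.
Longest shared-prefix length: 4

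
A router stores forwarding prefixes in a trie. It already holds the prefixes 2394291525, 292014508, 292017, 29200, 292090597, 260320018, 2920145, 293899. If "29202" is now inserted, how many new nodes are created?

Walking "29202" from the root, the first 4 characters ("2920") follow existing edges; "2" is the first miss.
Each of the 1 remaining characters creates one node.

1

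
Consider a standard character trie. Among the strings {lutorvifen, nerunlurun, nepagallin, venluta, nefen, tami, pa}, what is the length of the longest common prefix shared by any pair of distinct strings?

Look for the deepest trie node that still has at least two words in its subtree.
e.g. "nefen" and "nepagallin" share the prefix "ne" of length 2; no pair shares a longer one.
Longest shared-prefix length: 2

2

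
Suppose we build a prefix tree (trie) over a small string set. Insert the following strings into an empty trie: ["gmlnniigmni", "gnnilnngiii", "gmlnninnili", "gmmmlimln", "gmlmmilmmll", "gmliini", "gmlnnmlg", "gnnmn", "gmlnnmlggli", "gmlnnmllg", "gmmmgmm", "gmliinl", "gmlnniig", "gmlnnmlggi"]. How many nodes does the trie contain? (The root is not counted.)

60

Trace insertions, counting only characters that open a new branch:
  "gmlnniigmni" → 11 new (g, m, l, n, n, i, i, g, m, n, i)
  "gnnilnngiii" → prefix "g" already present; 10 new (n, n, i, l, n, n, g, i, i, i)
  "gmlnninnili" → prefix "gmlnni" already present; 5 new (n, n, i, l, i)
  "gmmmlimln" → prefix "gm" already present; 7 new (m, m, l, i, m, l, n)
  "gmlmmilmmll" → prefix "gml" already present; 8 new (m, m, i, l, m, m, l, l)
  "gmliini" → prefix "gml" already present; 4 new (i, i, n, i)
  "gmlnnmlg" → prefix "gmlnn" already present; 3 new (m, l, g)
  "gnnmn" → prefix "gnn" already present; 2 new (m, n)
  "gmlnnmlggli" → prefix "gmlnnmlg" already present; 3 new (g, l, i)
  "gmlnnmllg" → prefix "gmlnnml" already present; 2 new (l, g)
  "gmmmgmm" → prefix "gmmm" already present; 3 new (g, m, m)
  "gmliinl" → prefix "gmliin" already present; 1 new (l)
  "gmlnniig" → prefix "gmlnniig" already present; 0 new (none)
  "gmlnnmlggi" → prefix "gmlnnmlgg" already present; 1 new (i)
Total nodes = 11 + 10 + 5 + 7 + 8 + 4 + 3 + 2 + 3 + 2 + 3 + 1 + 0 + 1 = 60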